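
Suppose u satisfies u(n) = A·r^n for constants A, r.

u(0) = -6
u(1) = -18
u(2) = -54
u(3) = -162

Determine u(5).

Consecutive ratio: -18/(-6) = 3, and -54/(-18) = 3, so r = 3.
Then A·3^0 = -6 gives A = -6, and u(n) = -6·3^n.
u(5) = -6·3^5 = -1458.

-1458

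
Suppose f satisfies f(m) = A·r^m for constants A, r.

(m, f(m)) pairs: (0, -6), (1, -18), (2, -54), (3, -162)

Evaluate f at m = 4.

Consecutive ratio: -18/(-6) = 3, and -54/(-18) = 3, so r = 3.
Then A·3^0 = -6 gives A = -6, and f(m) = -6·3^m.
f(4) = -6·3^4 = -486.

-486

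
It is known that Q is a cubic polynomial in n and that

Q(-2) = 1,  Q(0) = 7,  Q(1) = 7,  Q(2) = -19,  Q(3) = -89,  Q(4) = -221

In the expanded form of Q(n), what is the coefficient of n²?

-4

Write Q(n) = an³ + bn² + cn + d; the 6 given values yield a linear system in the 4 coefficients.
Solving, Q(n) = -3n³ - 4n² + 7n + 7.
The coefficient of n² is -4.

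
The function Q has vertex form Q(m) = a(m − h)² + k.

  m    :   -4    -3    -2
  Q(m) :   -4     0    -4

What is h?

First differences 4, -4; second difference -8 = 2a, so a = -4.
Expanding, the m-coefficient is −2ah = 8h; matching it to the data gives h = -3, and then k = 0.
So Q(m) = -4(m + 3)² + 0.
Hence h = -3.

-3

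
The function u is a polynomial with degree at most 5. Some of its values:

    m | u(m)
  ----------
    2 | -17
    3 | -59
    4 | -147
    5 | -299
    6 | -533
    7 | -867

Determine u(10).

-2649

Write u(m) = am^5 + bm^4 + cm³ + dm² + em + p; the 6 given values yield a linear system in the 6 coefficients.
Solving, the top 2 coefficients vanish, and u(m) = -3m³ + 4m² - 5m + 1.
Then u(10) = -2649.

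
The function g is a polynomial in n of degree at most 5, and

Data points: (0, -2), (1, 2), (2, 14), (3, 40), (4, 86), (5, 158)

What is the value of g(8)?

590

First differences: 4, 12, 26, 46, 72. Second differences: 8, 14, 20, 26. Third differences: 6, 6, 6.
Level-3 differences are constant, so g has degree 3.
Fitting a degree-3 polynomial gives g(n) = n³ + n² + 2n - 2.
Then g(8) = 590.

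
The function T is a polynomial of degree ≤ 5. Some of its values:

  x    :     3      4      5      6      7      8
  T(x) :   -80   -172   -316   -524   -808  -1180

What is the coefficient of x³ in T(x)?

First differences: -92, -144, -208, -284, -372. Second differences: -52, -64, -76, -88. Third differences: -12, -12, -12.
Level-3 differences are constant, so T has degree 3.
Fitting a degree-3 polynomial gives T(x) = -2x³ - 2x² - 4x + 4.
The coefficient of x³ is -2.

-2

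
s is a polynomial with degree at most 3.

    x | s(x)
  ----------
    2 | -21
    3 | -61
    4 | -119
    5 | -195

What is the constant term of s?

First differences: -40, -58, -76. Second differences: -18, -18.
Level-2 differences are constant, so s has degree 2.
Fitting a degree-2 polynomial gives s(x) = -9x² + 5x + 5.
The constant term is s(0) = 5.

5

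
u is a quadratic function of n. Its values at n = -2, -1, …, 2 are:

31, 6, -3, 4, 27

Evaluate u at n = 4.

121

Write u(n) = an² + bn + c; the 5 given values yield a linear system in the 3 coefficients.
Solving, u(n) = 8n² - n - 3.
Then u(4) = 121.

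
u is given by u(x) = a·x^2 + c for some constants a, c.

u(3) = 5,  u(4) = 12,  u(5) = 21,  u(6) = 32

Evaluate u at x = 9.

77

From u(3) = 5 and u(4) = 12: 9a + c = 5 and 16a + c = 12.
Subtracting: 7a = 7, so a = 1; then c = 5 − 1·9 = -4.
So u(x) = 1x² − 4, and u(9) = 77.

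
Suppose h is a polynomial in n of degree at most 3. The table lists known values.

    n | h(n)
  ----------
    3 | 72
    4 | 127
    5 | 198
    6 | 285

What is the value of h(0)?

3

First differences: 55, 71, 87. Second differences: 16, 16.
Level-2 differences are constant, so h has degree 2.
Fitting a degree-2 polynomial gives h(n) = 8n² - n + 3.
Then h(0) = 3.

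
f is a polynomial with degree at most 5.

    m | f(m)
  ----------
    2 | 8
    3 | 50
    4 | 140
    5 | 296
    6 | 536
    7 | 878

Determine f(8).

1340

First differences: 42, 90, 156, 240, 342. Second differences: 48, 66, 84, 102. Third differences: 18, 18, 18.
Level-3 differences are constant, so f has degree 3.
Extending the table by one column gives the next first difference 462, so f(8) = 878 + 462 = 1340.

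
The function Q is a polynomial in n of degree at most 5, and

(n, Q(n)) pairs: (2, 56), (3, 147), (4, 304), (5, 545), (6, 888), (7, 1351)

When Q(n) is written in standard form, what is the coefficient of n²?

First differences: 91, 157, 241, 343, 463. Second differences: 66, 84, 102, 120. Third differences: 18, 18, 18.
Level-3 differences are constant, so Q has degree 3.
Fitting a degree-3 polynomial gives Q(n) = 3n³ + 6n² + 4n.
The coefficient of n² is 6.

6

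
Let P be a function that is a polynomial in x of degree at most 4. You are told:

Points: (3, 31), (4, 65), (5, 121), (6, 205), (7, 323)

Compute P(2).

13

First differences: 34, 56, 84, 118. Second differences: 22, 28, 34. Third differences: 6, 6.
Level-3 differences are constant, so P has degree 3.
Fitting a degree-3 polynomial gives P(x) = x³ - x² + 4x + 1.
Then P(2) = 13.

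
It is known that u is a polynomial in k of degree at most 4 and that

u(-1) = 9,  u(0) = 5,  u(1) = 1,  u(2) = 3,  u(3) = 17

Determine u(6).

Write u(k) = ak^4 + bk³ + ck² + dk + e; the 5 given values yield a linear system in the 5 coefficients.
Solving, the leading coefficient vanishes, and u(k) = k³ - 5k + 5.
Then u(6) = 191.

191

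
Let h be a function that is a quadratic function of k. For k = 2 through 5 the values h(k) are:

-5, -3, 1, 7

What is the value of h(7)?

25

First differences: 2, 4, 6. Second differences: 2, 2.
Level-2 differences are constant, so h has degree 2.
Fitting a degree-2 polynomial gives h(k) = k² - 3k - 3.
Then h(7) = 25.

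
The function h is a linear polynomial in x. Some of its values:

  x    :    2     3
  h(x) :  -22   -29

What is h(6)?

Write h(x) = ax + b; the 2 given values yield a linear system in the 2 coefficients.
Solving, h(x) = -7x - 8.
Then h(6) = -50.

-50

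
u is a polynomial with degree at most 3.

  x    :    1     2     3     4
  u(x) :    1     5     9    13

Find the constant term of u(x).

-3

Write u(x) = ax³ + bx² + cx + d; the 4 given values yield a linear system in the 4 coefficients.
Solving, the top 2 coefficients vanish, and u(x) = 4x - 3.
The constant term is u(0) = -3.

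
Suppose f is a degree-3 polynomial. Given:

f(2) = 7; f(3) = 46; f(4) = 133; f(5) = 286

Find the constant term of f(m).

Write f(m) = am³ + bm² + cm + d; the 4 given values yield a linear system in the 4 coefficients.
Solving, f(m) = 3m³ - 3m² - 3m + 1.
The constant term is f(0) = 1.

1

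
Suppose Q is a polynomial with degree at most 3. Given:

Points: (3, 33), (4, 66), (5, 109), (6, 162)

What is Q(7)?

Write Q(x) = ax³ + bx² + cx + d; the 4 given values yield a linear system in the 4 coefficients.
Solving, the leading coefficient vanishes, and Q(x) = 5x² - 2x - 6.
Then Q(7) = 225.

225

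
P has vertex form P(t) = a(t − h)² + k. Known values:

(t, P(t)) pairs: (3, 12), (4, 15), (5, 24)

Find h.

First differences 3, 9; second difference 6 = 2a, so a = 3.
Expanding, the t-coefficient is −2ah = -6h; matching it to the data gives h = 3, and then k = 12.
So P(t) = 3(t − 3)² + 12.
Hence h = 3.

3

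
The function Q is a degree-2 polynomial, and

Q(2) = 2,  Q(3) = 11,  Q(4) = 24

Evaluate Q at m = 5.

41

Write Q(m) = am² + bm + c; the 3 given values yield a linear system in the 3 coefficients.
Solving, Q(m) = 2m² - m - 4.
Then Q(5) = 41.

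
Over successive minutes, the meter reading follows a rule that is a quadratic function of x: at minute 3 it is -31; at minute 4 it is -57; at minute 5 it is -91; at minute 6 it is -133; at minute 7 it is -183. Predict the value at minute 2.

Write the value at x as h(x).
Write h(x) = ax² + bx + c; the 5 given values yield a linear system in the 3 coefficients.
Solving, h(x) = -4x² + 2x - 1.
Then h(2) = -13.

-13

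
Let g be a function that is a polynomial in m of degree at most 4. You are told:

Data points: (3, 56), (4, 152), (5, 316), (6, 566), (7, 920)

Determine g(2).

Write g(m) = am^4 + bm³ + cm² + dm + e; the 5 given values yield a linear system in the 5 coefficients.
Solving, the leading coefficient vanishes, and g(m) = 3m³ - 2m² - m - 4.
Then g(2) = 10.

10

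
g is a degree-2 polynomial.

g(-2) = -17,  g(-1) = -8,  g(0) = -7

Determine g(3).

-52

Write g(x) = ax² + bx + c; the 3 given values yield a linear system in the 3 coefficients.
Solving, g(x) = -4x² - 3x - 7.
Then g(3) = -52.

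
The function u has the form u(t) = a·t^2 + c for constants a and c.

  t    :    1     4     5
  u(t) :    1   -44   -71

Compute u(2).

-8

From u(1) = 1 and u(4) = -44: 1a + c = 1 and 16a + c = -44.
Subtracting: 15a = -45, so a = -3; then c = 1 − (-3)·1 = 4.
So u(t) = -3t² + 4, and u(2) = -8.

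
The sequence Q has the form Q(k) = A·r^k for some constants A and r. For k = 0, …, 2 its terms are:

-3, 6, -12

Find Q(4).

Consecutive ratio: 6/(-3) = -2, and -12/6 = -2, so r = -2.
Then A·(-2)^0 = -3 gives A = -3, and Q(k) = -3·(-2)^k.
Q(4) = -3·(-2)^4 = -48.

-48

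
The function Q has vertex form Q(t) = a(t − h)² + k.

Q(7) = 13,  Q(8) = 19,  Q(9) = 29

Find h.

First differences 6, 10; second difference 4 = 2a, so a = 2.
Expanding, the t-coefficient is −2ah = -4h; matching it to the data gives h = 6, and then k = 11.
So Q(t) = 2(t − 6)² + 11.
Hence h = 6.

6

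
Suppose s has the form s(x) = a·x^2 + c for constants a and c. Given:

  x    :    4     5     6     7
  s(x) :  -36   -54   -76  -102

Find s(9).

From s(4) = -36 and s(5) = -54: 16a + c = -36 and 25a + c = -54.
Subtracting: 9a = -18, so a = -2; then c = -36 − (-2)·16 = -4.
So s(x) = -2x² − 4, and s(9) = -166.

-166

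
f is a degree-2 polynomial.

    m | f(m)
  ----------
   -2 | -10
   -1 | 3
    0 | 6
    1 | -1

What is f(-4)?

First differences: 13, 3, -7. Second differences: -10, -10.
Level-2 differences are constant, so f has degree 2.
Fitting a degree-2 polynomial gives f(m) = -5m² - 2m + 6.
Then f(-4) = -66.

-66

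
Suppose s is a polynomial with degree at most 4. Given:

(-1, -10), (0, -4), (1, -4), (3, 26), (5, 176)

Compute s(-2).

Write s(k) = ak^4 + bk³ + ck² + dk + e; the 5 given values yield a linear system in the 5 coefficients.
Solving, the leading coefficient vanishes, and s(k) = 2k³ - 3k² + k - 4.
Then s(-2) = -34.

-34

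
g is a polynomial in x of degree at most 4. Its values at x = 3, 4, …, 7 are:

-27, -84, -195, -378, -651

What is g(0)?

First differences: -57, -111, -183, -273. Second differences: -54, -72, -90. Third differences: -18, -18.
Level-3 differences are constant, so g has degree 3.
Fitting a degree-3 polynomial gives g(x) = -3x³ + 9x² - 9x.
Then g(0) = 0.

0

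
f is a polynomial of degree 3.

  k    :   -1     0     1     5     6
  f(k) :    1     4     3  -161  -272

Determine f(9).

Write f(k) = ak³ + bk² + ck + d; the 5 given values yield a linear system in the 4 coefficients.
Solving, f(k) = -k³ - 2k² + 2k + 4.
Then f(9) = -869.

-869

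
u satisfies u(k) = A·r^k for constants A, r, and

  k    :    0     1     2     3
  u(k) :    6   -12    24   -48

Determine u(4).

Consecutive ratio: -12/6 = -2, and 24/(-12) = -2, so r = -2.
Then A·(-2)^0 = 6 gives A = 6, and u(k) = 6·(-2)^k.
u(4) = 6·(-2)^4 = 96.

96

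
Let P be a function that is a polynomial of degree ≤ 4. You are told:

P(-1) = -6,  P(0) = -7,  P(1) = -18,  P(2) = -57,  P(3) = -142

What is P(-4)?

117

First differences: -1, -11, -39, -85. Second differences: -10, -28, -46. Third differences: -18, -18.
Level-3 differences are constant, so P has degree 3.
Fitting a degree-3 polynomial gives P(m) = -3m³ - 5m² - 3m - 7.
Then P(-4) = 117.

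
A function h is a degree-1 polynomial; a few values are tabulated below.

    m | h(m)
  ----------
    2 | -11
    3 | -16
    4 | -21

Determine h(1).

-6

First differences: -5, -5.
Level-1 differences are constant, so h has degree 1.
Fitting a degree-1 polynomial gives h(m) = -5m - 1.
Then h(1) = -6.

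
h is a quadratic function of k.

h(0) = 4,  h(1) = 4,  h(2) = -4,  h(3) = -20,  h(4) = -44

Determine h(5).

First differences: 0, -8, -16, -24. Second differences: -8, -8, -8.
Level-2 differences are constant, so h has degree 2.
Fitting a degree-2 polynomial gives h(k) = -4k² + 4k + 4.
Then h(5) = -76.

-76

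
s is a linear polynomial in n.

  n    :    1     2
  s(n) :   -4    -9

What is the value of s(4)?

Write s(n) = an + b; the 2 given values yield a linear system in the 2 coefficients.
Solving, s(n) = -5n + 1.
Then s(4) = -19.

-19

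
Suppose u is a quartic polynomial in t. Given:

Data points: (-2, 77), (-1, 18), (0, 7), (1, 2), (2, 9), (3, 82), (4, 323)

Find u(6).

Write u(t) = at^4 + bt³ + ct² + dt + e; the 7 given values yield a linear system in the 5 coefficients.
Solving, u(t) = 2t^4 - 3t³ + t² - 5t + 7.
Then u(6) = 1957.

1957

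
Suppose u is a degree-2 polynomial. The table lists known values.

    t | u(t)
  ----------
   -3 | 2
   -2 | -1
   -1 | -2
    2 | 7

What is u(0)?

-1

Write u(t) = at² + bt + c; the 4 given values yield a linear system in the 3 coefficients.
Solving, u(t) = t² + 2t - 1.
The constant term is u(0) = -1.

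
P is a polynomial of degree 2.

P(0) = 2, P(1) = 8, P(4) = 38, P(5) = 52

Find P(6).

Write P(n) = an² + bn + c; the 4 given values yield a linear system in the 3 coefficients.
Solving, P(n) = n² + 5n + 2.
Then P(6) = 68.

68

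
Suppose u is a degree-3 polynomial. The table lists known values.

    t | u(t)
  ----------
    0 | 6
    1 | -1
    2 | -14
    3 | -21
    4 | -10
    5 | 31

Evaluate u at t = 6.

First differences: -7, -13, -7, 11, 41. Second differences: -6, 6, 18, 30. Third differences: 12, 12, 12.
Level-3 differences are constant, so u has degree 3.
Fitting a degree-3 polynomial gives u(t) = 2t³ - 9t² + 6.
Then u(6) = 114.

114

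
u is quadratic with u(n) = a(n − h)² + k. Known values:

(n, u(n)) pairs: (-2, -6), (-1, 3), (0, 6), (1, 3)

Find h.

First differences 9, 3, -3; second difference -6 = 2a, so a = -3.
Expanding, the n-coefficient is −2ah = 6h; matching it to the data gives h = 0, and then k = 6.
So u(n) = -3(n + 0)² + 6.
Hence h = 0.

0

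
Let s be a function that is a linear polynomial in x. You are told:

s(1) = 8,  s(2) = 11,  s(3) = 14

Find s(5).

First differences: 3, 3.
Level-1 differences are constant, so s has degree 1.
Fitting a degree-1 polynomial gives s(x) = 3x + 5.
Then s(5) = 20.

20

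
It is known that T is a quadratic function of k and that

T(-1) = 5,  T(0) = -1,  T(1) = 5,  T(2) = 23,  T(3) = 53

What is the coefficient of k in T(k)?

First differences: -6, 6, 18, 30. Second differences: 12, 12, 12.
Level-2 differences are constant, so T has degree 2.
Fitting a degree-2 polynomial gives T(k) = 6k² - 1.
The coefficient of k is 0.

0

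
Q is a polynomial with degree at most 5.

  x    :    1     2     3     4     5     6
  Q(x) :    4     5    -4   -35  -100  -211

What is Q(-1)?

20

First differences: 1, -9, -31, -65, -111. Second differences: -10, -22, -34, -46. Third differences: -12, -12, -12.
Level-3 differences are constant, so Q has degree 3.
Fitting a degree-3 polynomial gives Q(x) = -2x³ + 7x² - 6x + 5.
Then Q(-1) = 20.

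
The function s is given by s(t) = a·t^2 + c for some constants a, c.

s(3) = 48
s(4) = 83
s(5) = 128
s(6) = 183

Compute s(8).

From s(3) = 48 and s(4) = 83: 9a + c = 48 and 16a + c = 83.
Subtracting: 7a = 35, so a = 5; then c = 48 − 5·9 = 3.
So s(t) = 5t² + 3, and s(8) = 323.

323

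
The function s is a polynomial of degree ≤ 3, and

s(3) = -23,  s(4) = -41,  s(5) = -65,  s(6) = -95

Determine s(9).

First differences: -18, -24, -30. Second differences: -6, -6.
Level-2 differences are constant, so s has degree 2.
Fitting a degree-2 polynomial gives s(x) = -3x² + 3x - 5.
Then s(9) = -221.

-221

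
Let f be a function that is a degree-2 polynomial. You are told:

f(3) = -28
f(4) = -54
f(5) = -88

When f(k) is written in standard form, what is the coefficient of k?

2

Write f(k) = ak² + bk + c; the 3 given values yield a linear system in the 3 coefficients.
Solving, f(k) = -4k² + 2k + 2.
The coefficient of k is 2.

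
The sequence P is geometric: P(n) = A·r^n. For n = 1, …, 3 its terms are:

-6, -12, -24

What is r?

Consecutive ratio: -12/(-6) = 2, and -24/(-12) = 2, so r = 2.
Then A·2^1 = -6 gives A = -3, and P(n) = -3·2^n.

2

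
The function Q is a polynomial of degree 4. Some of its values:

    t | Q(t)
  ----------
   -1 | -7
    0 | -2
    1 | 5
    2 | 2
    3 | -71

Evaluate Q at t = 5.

-907

Write Q(t) = at^4 + bt³ + ct² + dt + e; the 5 given values yield a linear system in the 5 coefficients.
Solving, Q(t) = -2t^4 + 2t³ + 3t² + 4t - 2.
Then Q(5) = -907.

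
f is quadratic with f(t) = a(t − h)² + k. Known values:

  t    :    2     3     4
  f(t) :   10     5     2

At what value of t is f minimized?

First differences -5, -3; second difference 2 = 2a, so a = 1.
Expanding, the t-coefficient is −2ah = -2h; matching it to the data gives h = 5, and then k = 1.
So f(t) = 1(t − 5)² + 1.
Hence h = 5.

5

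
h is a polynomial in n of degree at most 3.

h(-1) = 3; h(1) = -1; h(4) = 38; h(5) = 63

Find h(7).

131

Write h(n) = an³ + bn² + cn + d; the 4 given values yield a linear system in the 4 coefficients.
Solving, the leading coefficient vanishes, and h(n) = 3n² - 2n - 2.
Then h(7) = 131.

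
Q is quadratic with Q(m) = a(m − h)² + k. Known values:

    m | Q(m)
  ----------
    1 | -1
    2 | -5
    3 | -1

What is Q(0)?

First differences -4, 4; second difference 8 = 2a, so a = 4.
Expanding, the m-coefficient is −2ah = -8h; matching it to the data gives h = 2, and then k = -5.
So Q(m) = 4(m − 2)² − 5.
Q(0) = 4·(-2)² − 5 = 11.

11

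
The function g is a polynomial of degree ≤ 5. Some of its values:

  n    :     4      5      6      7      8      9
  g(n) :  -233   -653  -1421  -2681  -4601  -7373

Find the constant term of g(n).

First differences: -420, -768, -1260, -1920, -2772. Second differences: -348, -492, -660, -852. Third differences: -144, -168, -192. Fourth differences: -24, -24.
Level-4 differences are constant, so g has degree 4.
Fitting a degree-4 polynomial gives g(n) = -n^4 - 2n³ + 7n² + 8n + 7.
The constant term is g(0) = 7.

7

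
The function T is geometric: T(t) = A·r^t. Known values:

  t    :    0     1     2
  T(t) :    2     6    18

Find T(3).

Consecutive ratio: 6/2 = 3, and 18/6 = 3, so r = 3.
Then A·3^0 = 2 gives A = 2, and T(t) = 2·3^t.
T(3) = 2·3^3 = 54.

54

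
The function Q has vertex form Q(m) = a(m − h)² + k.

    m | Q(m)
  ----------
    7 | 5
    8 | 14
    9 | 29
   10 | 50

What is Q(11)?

77

First differences 9, 15, 21; second difference 6 = 2a, so a = 3.
Expanding, the m-coefficient is −2ah = -6h; matching it to the data gives h = 6, and then k = 2.
So Q(m) = 3(m − 6)² + 2.
Q(11) = 3·5² + 2 = 77.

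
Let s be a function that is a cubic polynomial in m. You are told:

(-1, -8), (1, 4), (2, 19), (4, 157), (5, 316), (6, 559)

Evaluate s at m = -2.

-41

Write s(m) = am³ + bm² + cm + d; the 6 given values yield a linear system in the 4 coefficients.
Solving, s(m) = 3m³ - 3m² + 3m + 1.
Then s(-2) = -41.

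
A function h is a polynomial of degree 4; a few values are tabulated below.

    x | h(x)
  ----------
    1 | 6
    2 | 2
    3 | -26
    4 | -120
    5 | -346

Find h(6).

-794

Write h(x) = ax^4 + bx³ + cx² + dx + e; the 5 given values yield a linear system in the 5 coefficients.
Solving, h(x) = -x^4 + 3x³ - 5x² + 5x + 4.
Then h(6) = -794.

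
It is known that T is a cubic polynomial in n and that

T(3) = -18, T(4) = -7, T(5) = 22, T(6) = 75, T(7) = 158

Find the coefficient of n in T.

Write T(n) = an³ + bn² + cn + d; the 5 given values yield a linear system in the 4 coefficients.
Solving, T(n) = n³ - 3n² - 5n - 3.
The coefficient of n is -5.

-5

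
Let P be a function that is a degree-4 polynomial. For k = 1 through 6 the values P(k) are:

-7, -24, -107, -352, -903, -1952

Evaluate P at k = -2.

First differences: -17, -83, -245, -551, -1049. Second differences: -66, -162, -306, -498. Third differences: -96, -144, -192. Fourth differences: -48, -48.
Level-4 differences are constant, so P has degree 4.
Fitting a degree-4 polynomial gives P(k) = -2k^4 + 4k³ - 7k² + 6k - 8.
Then P(-2) = -112.

-112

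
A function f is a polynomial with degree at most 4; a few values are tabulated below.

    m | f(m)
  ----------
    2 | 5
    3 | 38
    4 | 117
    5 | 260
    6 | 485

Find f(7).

810

First differences: 33, 79, 143, 225. Second differences: 46, 64, 82. Third differences: 18, 18.
Level-3 differences are constant, so f has degree 3.
Fitting a degree-3 polynomial gives f(m) = 3m³ - 4m² - 4m + 5.
Then f(7) = 810.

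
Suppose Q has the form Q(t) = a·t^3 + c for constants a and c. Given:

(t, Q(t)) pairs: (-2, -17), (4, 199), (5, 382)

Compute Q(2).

From Q(-2) = -17 and Q(4) = 199: -8a + c = -17 and 64a + c = 199.
Subtracting: 72a = 216, so a = 3; then c = -17 − 3·(-8) = 7.
So Q(t) = 3t³ + 7, and Q(2) = 31.

31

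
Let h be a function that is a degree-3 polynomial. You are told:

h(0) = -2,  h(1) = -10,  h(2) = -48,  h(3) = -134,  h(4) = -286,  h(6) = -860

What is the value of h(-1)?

-6

Write h(t) = at³ + bt² + ct + d; the 6 given values yield a linear system in the 4 coefficients.
Solving, h(t) = -3t³ - 6t² + t - 2.
Then h(-1) = -6.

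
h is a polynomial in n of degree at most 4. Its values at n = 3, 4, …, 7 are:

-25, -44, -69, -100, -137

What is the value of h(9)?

-229

First differences: -19, -25, -31, -37. Second differences: -6, -6, -6.
Level-2 differences are constant, so h has degree 2.
Fitting a degree-2 polynomial gives h(n) = -3n² + 2n - 4.
Then h(9) = -229.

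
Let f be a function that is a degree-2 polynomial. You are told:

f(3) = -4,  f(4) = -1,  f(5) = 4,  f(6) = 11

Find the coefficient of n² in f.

First differences: 3, 5, 7. Second differences: 2, 2.
Level-2 differences are constant, so f has degree 2.
Fitting a degree-2 polynomial gives f(n) = n² - 4n - 1.
The coefficient of n² is 1.

1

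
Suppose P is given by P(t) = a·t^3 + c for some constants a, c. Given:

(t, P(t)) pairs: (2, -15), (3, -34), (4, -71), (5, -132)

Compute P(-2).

1

From P(2) = -15 and P(3) = -34: 8a + c = -15 and 27a + c = -34.
Subtracting: 19a = -19, so a = -1; then c = -15 − (-1)·8 = -7.
So P(t) = -1t³ − 7, and P(-2) = 1.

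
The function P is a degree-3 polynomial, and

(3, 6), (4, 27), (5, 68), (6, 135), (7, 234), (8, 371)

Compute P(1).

0

First differences: 21, 41, 67, 99, 137. Second differences: 20, 26, 32, 38. Third differences: 6, 6, 6.
Level-3 differences are constant, so P has degree 3.
Fitting a degree-3 polynomial gives P(k) = k³ - 2k² - 2k + 3.
Then P(1) = 0.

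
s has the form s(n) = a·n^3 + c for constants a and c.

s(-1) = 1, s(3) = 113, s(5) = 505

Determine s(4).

From s(-1) = 1 and s(3) = 113: -1a + c = 1 and 27a + c = 113.
Subtracting: 28a = 112, so a = 4; then c = 1 − 4·(-1) = 5.
So s(n) = 4n³ + 5, and s(4) = 261.

261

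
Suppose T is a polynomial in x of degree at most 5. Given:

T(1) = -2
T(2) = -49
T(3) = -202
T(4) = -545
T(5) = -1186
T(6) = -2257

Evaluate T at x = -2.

First differences: -47, -153, -343, -641, -1071. Second differences: -106, -190, -298, -430. Third differences: -84, -108, -132. Fourth differences: -24, -24.
Level-4 differences are constant, so T has degree 4.
Fitting a degree-4 polynomial gives T(x) = -x^4 - 4x³ - 4x² + 8x - 1.
Then T(-2) = -17.

-17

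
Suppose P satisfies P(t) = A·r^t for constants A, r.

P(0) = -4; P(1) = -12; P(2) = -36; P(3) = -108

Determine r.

Consecutive ratio: -12/(-4) = 3, and -36/(-12) = 3, so r = 3.
Then A·3^0 = -4 gives A = -4, and P(t) = -4·3^t.

3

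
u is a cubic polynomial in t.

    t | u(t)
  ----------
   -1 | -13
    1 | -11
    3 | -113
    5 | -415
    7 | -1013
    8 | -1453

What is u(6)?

-671

Write u(t) = at³ + bt² + ct + d; the 6 given values yield a linear system in the 4 coefficients.
Solving, u(t) = -2t³ - 7t² + 3t - 5.
Then u(6) = -671.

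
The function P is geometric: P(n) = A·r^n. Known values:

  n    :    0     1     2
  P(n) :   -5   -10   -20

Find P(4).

-80

Consecutive ratio: -10/(-5) = 2, and -20/(-10) = 2, so r = 2.
Then A·2^0 = -5 gives A = -5, and P(n) = -5·2^n.
P(4) = -5·2^4 = -80.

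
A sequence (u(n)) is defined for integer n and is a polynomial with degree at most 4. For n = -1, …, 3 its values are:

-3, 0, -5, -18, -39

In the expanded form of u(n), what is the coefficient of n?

First differences: 3, -5, -13, -21. Second differences: -8, -8, -8.
Level-2 differences are constant, so u has degree 2.
Fitting a degree-2 polynomial gives u(n) = -4n² - n.
The coefficient of n is -1.

-1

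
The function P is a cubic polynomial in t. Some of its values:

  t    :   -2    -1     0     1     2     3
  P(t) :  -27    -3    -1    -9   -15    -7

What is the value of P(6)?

221

Write P(t) = at³ + bt² + ct + d; the 6 given values yield a linear system in the 4 coefficients.
Solving, P(t) = 2t³ - 5t² - 5t - 1.
Then P(6) = 221.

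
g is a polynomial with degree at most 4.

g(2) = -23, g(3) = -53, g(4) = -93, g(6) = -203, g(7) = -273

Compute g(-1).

7

Write g(k) = ak^4 + bk³ + ck² + dk + e; the 5 given values yield a linear system in the 5 coefficients.
Solving, the top 2 coefficients vanish, and g(k) = -5k² - 5k + 7.
Then g(-1) = 7.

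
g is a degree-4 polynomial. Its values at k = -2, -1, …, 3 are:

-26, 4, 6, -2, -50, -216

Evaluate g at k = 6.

-2922

First differences: 30, 2, -8, -48, -166. Second differences: -28, -10, -40, -118. Third differences: 18, -30, -78. Fourth differences: -48, -48.
Level-4 differences are constant, so g has degree 4.
Fitting a degree-4 polynomial gives g(k) = -2k^4 - k³ - 3k² - 2k + 6.
Then g(6) = -2922.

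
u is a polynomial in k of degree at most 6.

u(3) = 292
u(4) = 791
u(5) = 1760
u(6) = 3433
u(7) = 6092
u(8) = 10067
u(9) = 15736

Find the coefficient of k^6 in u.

First differences: 499, 969, 1673, 2659, 3975, 5669. Second differences: 470, 704, 986, 1316, 1694. Third differences: 234, 282, 330, 378. Fourth differences: 48, 48, 48.
Level-4 differences are constant, so u has degree 4.
Fitting a degree-4 polynomial gives u(k) = 2k^4 + 3k³ + 5k² + 3k - 5.
The coefficient of k^6 is 0.

0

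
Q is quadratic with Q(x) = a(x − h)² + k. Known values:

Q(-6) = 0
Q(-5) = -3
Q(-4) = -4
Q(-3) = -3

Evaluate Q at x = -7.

First differences -3, -1, 1; second difference 2 = 2a, so a = 1.
Expanding, the x-coefficient is −2ah = -2h; matching it to the data gives h = -4, and then k = -4.
So Q(x) = 1(x + 4)² − 4.
Q(-7) = 1·(-3)² − 4 = 5.

5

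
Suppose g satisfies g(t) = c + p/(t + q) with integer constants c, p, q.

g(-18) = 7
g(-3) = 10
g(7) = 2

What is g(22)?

(g(t) − c)(t + q) = p for each data point; the three points give a linear system in c and q, then p follows.
Solving: c = 6, q = -2, p = -20, so g(t) = 6 − 20/(t − 2).
Then g(22) = 6 − 20/20 = 5.

5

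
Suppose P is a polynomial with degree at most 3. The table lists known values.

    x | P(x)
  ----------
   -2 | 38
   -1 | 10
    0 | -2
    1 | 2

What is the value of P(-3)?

First differences: -28, -12, 4. Second differences: 16, 16.
Level-2 differences are constant, so P has degree 2.
Fitting a degree-2 polynomial gives P(x) = 8x² - 4x - 2.
Then P(-3) = 82.

82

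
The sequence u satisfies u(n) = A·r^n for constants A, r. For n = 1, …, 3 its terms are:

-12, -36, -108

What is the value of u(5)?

Consecutive ratio: -36/(-12) = 3, and -108/(-36) = 3, so r = 3.
Then A·3^1 = -12 gives A = -4, and u(n) = -4·3^n.
u(5) = -4·3^5 = -972.

-972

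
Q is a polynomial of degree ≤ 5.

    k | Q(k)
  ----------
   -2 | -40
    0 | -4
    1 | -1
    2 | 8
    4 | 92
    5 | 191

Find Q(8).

Write Q(k) = ak^5 + bk^4 + ck³ + dk² + ek + p; the 6 given values yield a linear system in the 6 coefficients.
Solving, the top 2 coefficients vanish, and Q(k) = 2k³ - 3k² + 4k - 4.
Then Q(8) = 860.

860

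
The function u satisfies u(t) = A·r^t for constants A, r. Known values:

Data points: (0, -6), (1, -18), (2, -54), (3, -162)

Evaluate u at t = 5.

-1458

Consecutive ratio: -18/(-6) = 3, and -54/(-18) = 3, so r = 3.
Then A·3^0 = -6 gives A = -6, and u(t) = -6·3^t.
u(5) = -6·3^5 = -1458.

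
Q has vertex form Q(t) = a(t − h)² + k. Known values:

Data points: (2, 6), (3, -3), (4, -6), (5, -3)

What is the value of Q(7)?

First differences -9, -3, 3; second difference 6 = 2a, so a = 3.
Expanding, the t-coefficient is −2ah = -6h; matching it to the data gives h = 4, and then k = -6.
So Q(t) = 3(t − 4)² − 6.
Q(7) = 3·3² − 6 = 21.

21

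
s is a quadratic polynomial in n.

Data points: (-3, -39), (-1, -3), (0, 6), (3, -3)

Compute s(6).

-66

Write s(n) = an² + bn + c; the 4 given values yield a linear system in the 3 coefficients.
Solving, s(n) = -3n² + 6n + 6.
Then s(6) = -66.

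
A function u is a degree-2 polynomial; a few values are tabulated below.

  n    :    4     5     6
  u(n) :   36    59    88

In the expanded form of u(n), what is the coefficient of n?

Write u(n) = an² + bn + c; the 3 given values yield a linear system in the 3 coefficients.
Solving, u(n) = 3n² - 4n + 4.
The coefficient of n is -4.

-4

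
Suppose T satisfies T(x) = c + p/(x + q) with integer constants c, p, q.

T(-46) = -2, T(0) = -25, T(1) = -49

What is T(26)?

(T(x) − c)(x + q) = p for each data point; the three points give a linear system in c and q, then p follows.
Solving: c = -1, q = -2, p = 48, so T(x) = -1 + 48/(x − 2).
Then T(26) = -1 + 48/24 = 1.

1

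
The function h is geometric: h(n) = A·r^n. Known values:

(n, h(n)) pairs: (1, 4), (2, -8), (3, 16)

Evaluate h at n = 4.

-32

Consecutive ratio: -8/4 = -2, and 16/(-8) = -2, so r = -2.
Then A·(-2)^1 = 4 gives A = -2, and h(n) = -2·(-2)^n.
h(4) = -2·(-2)^4 = -32.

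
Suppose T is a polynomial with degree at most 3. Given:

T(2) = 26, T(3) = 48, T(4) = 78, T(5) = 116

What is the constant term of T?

Write T(n) = an³ + bn² + cn + d; the 4 given values yield a linear system in the 4 coefficients.
Solving, the leading coefficient vanishes, and T(n) = 4n² + 2n + 6.
The constant term is T(0) = 6.

6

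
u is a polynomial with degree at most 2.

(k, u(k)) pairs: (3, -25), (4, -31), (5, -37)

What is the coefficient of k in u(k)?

-6

First differences: -6, -6.
Level-1 differences are constant, so u has degree 1.
Fitting a degree-1 polynomial gives u(k) = -6k - 7.
The coefficient of k is -6.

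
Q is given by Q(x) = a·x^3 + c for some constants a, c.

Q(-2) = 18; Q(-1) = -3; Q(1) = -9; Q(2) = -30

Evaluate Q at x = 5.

-381

From Q(-2) = 18 and Q(-1) = -3: -8a + c = 18 and -1a + c = -3.
Subtracting: 7a = -21, so a = -3; then c = 18 − (-3)·(-8) = -6.
So Q(x) = -3x³ − 6, and Q(5) = -381.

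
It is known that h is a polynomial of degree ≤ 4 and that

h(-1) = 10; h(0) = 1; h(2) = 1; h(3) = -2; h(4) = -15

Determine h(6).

-95

Write h(t) = at^4 + bt³ + ct² + dt + e; the 5 given values yield a linear system in the 5 coefficients.
Solving, the leading coefficient vanishes, and h(t) = -t³ + 4t² - 4t + 1.
Then h(6) = -95.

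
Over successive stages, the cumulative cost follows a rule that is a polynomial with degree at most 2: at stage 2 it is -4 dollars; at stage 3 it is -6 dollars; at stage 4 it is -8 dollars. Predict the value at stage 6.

Write the value at x as h(x).
First differences: -2, -2.
Level-1 differences are constant, so h has degree 1.
Fitting a degree-1 polynomial gives h(x) = -2x.
Then h(6) = -12.

-12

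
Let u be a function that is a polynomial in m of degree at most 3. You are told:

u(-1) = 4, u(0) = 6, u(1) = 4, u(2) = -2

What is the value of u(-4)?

Write u(m) = am³ + bm² + cm + d; the 4 given values yield a linear system in the 4 coefficients.
Solving, the leading coefficient vanishes, and u(m) = -2m² + 6.
Then u(-4) = -26.

-26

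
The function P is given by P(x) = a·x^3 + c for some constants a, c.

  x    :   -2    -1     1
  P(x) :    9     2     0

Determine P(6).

-215

From P(-2) = 9 and P(-1) = 2: -8a + c = 9 and -1a + c = 2.
Subtracting: 7a = -7, so a = -1; then c = 9 − (-1)·(-8) = 1.
So P(x) = -1x³ + 1, and P(6) = -215.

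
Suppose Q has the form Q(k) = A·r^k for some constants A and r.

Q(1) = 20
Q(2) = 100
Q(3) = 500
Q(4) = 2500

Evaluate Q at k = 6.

Consecutive ratio: 100/20 = 5, and 500/100 = 5, so r = 5.
Then A·5^1 = 20 gives A = 4, and Q(k) = 4·5^k.
Q(6) = 4·5^6 = 62500.

62500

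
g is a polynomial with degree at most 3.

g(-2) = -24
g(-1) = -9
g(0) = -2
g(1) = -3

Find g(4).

Write g(n) = an³ + bn² + cn + d; the 4 given values yield a linear system in the 4 coefficients.
Solving, the leading coefficient vanishes, and g(n) = -4n² + 3n - 2.
Then g(4) = -54.

-54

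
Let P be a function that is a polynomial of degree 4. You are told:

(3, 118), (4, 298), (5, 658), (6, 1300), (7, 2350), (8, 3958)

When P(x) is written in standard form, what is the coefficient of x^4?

1

Write P(x) = ax^4 + bx³ + cx² + dx + e; the 6 given values yield a linear system in the 5 coefficients.
Solving, P(x) = x^4 - x³ + 5x² + 7x - 2.
The coefficient of x^4 is 1.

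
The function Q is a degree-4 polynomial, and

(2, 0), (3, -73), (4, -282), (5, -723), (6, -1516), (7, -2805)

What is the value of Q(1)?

Write Q(n) = an^4 + bn³ + cn² + dn + e; the 6 given values yield a linear system in the 5 coefficients.
Solving, Q(n) = -n^4 - 2n³ + 5n² + 5n + 2.
Then Q(1) = 9.

9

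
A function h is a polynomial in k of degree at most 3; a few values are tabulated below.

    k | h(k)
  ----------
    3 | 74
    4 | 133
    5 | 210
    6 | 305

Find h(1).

First differences: 59, 77, 95. Second differences: 18, 18.
Level-2 differences are constant, so h has degree 2.
Fitting a degree-2 polynomial gives h(k) = 9k² - 4k + 5.
Then h(1) = 10.

10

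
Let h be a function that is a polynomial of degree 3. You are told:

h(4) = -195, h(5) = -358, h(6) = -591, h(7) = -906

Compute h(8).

Write h(n) = an³ + bn² + cn + d; the 4 given values yield a linear system in the 4 coefficients.
Solving, h(n) = -2n³ - 5n² + 4n - 3.
Then h(8) = -1315.

-1315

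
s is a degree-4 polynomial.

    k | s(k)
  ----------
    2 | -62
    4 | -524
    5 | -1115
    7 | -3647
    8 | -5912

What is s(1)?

-11

Write s(k) = ak^4 + bk³ + ck² + dk + e; the 5 given values yield a linear system in the 5 coefficients.
Solving, s(k) = -k^4 - 3k³ - 4k² - 3k.
Then s(1) = -11.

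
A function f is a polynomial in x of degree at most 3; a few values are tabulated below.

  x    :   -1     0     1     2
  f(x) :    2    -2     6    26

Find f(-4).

86

Write f(x) = ax³ + bx² + cx + d; the 4 given values yield a linear system in the 4 coefficients.
Solving, the leading coefficient vanishes, and f(x) = 6x² + 2x - 2.
Then f(-4) = 86.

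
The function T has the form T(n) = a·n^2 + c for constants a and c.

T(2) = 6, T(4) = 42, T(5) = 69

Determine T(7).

141

From T(2) = 6 and T(4) = 42: 4a + c = 6 and 16a + c = 42.
Subtracting: 12a = 36, so a = 3; then c = 6 − 3·4 = -6.
So T(n) = 3n² − 6, and T(7) = 141.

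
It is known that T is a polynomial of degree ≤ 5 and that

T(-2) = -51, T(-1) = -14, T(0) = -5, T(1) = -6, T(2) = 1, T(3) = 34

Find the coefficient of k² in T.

-5

First differences: 37, 9, -1, 7, 33. Second differences: -28, -10, 8, 26. Third differences: 18, 18, 18.
Level-3 differences are constant, so T has degree 3.
Fitting a degree-3 polynomial gives T(k) = 3k³ - 5k² + k - 5.
The coefficient of k² is -5.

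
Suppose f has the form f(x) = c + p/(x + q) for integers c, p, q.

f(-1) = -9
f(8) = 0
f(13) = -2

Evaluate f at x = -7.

(f(x) − c)(x + q) = p for each data point; the three points give a linear system in c and q, then p follows.
Solving: c = -4, q = -3, p = 20, so f(x) = -4 + 20/(x − 3).
Then f(-7) = -4 + 20/(-10) = -6.

-6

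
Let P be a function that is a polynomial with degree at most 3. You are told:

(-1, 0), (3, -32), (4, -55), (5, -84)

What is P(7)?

-160

Write P(m) = am³ + bm² + cm + d; the 4 given values yield a linear system in the 4 coefficients.
Solving, the leading coefficient vanishes, and P(m) = -3m² - 2m + 1.
Then P(7) = -160.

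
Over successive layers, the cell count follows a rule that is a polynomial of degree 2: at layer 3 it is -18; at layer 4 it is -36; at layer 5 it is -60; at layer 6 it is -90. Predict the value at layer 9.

-216

Write the value at m as s(m).
First differences: -18, -24, -30. Second differences: -6, -6.
Level-2 differences are constant, so s has degree 2.
Fitting a degree-2 polynomial gives s(m) = -3m² + 3m.
Then s(9) = -216.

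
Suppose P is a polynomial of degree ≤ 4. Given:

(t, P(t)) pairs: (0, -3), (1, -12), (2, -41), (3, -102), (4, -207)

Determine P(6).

-597

Write P(t) = at^4 + bt³ + ct² + dt + e; the 5 given values yield a linear system in the 5 coefficients.
Solving, the leading coefficient vanishes, and P(t) = -2t³ - 4t² - 3t - 3.
Then P(6) = -597.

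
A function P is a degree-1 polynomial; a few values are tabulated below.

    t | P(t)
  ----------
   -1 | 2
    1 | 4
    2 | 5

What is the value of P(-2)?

Write P(t) = at + b; the 3 given values yield a linear system in the 2 coefficients.
Solving, P(t) = t + 3.
Then P(-2) = 1.

1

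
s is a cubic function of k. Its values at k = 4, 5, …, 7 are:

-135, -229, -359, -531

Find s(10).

Write s(k) = ak³ + bk² + ck + d; the 4 given values yield a linear system in the 4 coefficients.
Solving, s(k) = -k³ - 3k² - 6k + 1.
Then s(10) = -1359.

-1359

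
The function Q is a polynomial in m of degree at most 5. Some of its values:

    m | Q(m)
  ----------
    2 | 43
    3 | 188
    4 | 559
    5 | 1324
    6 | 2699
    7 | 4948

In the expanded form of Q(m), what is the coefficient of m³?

0

Write Q(m) = am^5 + bm^4 + cm³ + dm² + em + p; the 6 given values yield a linear system in the 6 coefficients.
Solving, the leading coefficient vanishes, and Q(m) = 2m^4 + 3m² - 1.
The coefficient of m³ is 0.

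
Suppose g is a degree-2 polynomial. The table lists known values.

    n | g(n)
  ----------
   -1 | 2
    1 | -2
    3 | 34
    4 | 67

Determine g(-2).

19

Write g(n) = an² + bn + c; the 4 given values yield a linear system in the 3 coefficients.
Solving, g(n) = 5n² - 2n - 5.
Then g(-2) = 19.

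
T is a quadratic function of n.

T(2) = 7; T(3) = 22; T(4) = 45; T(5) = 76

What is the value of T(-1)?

First differences: 15, 23, 31. Second differences: 8, 8.
Level-2 differences are constant, so T has degree 2.
Fitting a degree-2 polynomial gives T(n) = 4n² - 5n + 1.
Then T(-1) = 10.

10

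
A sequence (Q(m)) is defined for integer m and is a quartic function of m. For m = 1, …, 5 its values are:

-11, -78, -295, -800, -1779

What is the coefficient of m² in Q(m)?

-7

Write Q(m) = am^4 + bm³ + cm² + dm + e; the 5 given values yield a linear system in the 5 coefficients.
Solving, Q(m) = -2m^4 - 3m³ - 7m² + 5m - 4.
The coefficient of m² is -7.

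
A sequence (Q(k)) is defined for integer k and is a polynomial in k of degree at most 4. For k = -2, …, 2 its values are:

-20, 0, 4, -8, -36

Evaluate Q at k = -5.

-176

First differences: 20, 4, -12, -28. Second differences: -16, -16, -16.
Level-2 differences are constant, so Q has degree 2.
Fitting a degree-2 polynomial gives Q(k) = -8k² - 4k + 4.
Then Q(-5) = -176.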